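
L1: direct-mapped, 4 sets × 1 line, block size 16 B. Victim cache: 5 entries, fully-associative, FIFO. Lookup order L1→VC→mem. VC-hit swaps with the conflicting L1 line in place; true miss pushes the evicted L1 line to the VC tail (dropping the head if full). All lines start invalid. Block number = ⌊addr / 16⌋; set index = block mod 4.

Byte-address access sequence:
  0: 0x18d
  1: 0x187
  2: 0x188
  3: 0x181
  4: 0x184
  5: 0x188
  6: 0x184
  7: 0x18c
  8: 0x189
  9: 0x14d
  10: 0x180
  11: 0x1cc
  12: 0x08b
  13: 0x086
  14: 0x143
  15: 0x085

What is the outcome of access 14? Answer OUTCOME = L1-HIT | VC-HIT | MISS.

OUTCOME = VC-HIT

  [0] addr=0x18d blk=24 s=0: MISS | VC []
  [1] addr=0x187 blk=24 s=0: L1-HIT | VC []
  [2] addr=0x188 blk=24 s=0: L1-HIT | VC []
  [3] addr=0x181 blk=24 s=0: L1-HIT | VC []
  [4] addr=0x184 blk=24 s=0: L1-HIT | VC []
  [5] addr=0x188 blk=24 s=0: L1-HIT | VC []
  [6] addr=0x184 blk=24 s=0: L1-HIT | VC []
  [7] addr=0x18c blk=24 s=0: L1-HIT | VC []
  [8] addr=0x189 blk=24 s=0: L1-HIT | VC []
  [9] addr=0x14d blk=20 s=0: MISS | VC [24]
  [10] addr=0x180 blk=24 s=0: VC-HIT | VC [20]
  [11] addr=0x1cc blk=28 s=0: MISS | VC [20, 24]
  [12] addr=0x8b blk=8 s=0: MISS | VC [20, 24, 28]
  [13] addr=0x86 blk=8 s=0: L1-HIT | VC [20, 24, 28]
  [14] addr=0x143 blk=20 s=0: VC-HIT | VC [8, 24, 28]
  [15] addr=0x85 blk=8 s=0: VC-HIT | VC [20, 24, 28]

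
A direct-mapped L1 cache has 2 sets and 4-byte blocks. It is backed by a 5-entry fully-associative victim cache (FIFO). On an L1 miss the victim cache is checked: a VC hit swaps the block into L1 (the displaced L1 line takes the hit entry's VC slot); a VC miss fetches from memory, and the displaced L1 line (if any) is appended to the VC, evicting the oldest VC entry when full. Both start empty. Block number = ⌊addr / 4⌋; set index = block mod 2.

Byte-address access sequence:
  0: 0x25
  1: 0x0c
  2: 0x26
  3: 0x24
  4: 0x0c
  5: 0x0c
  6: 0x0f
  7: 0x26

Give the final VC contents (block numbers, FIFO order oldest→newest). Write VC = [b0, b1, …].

VC = [3]

0: 0x25 (blk 9, set 1) → MISS  vc=[]
1: 0xc (blk 3, set 1) → MISS  vc=[9]
2: 0x26 (blk 9, set 1) → VC-HIT  vc=[3]
3: 0x24 (blk 9, set 1) → L1-HIT  vc=[3]
4: 0xc (blk 3, set 1) → VC-HIT  vc=[9]
5: 0xc (blk 3, set 1) → L1-HIT  vc=[9]
6: 0xf (blk 3, set 1) → L1-HIT  vc=[9]
7: 0x26 (blk 9, set 1) → VC-HIT  vc=[3]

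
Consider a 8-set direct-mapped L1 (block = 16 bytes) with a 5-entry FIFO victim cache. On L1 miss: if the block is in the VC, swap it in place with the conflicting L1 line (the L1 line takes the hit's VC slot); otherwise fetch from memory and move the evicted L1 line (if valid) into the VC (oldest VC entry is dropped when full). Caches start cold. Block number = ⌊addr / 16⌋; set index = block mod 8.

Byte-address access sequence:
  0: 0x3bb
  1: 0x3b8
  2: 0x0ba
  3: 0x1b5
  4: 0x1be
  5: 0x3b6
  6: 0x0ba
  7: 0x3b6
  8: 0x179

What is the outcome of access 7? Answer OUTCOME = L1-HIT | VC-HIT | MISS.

OUTCOME = VC-HIT

  [0] addr=0x3bb blk=59 s=3: MISS | VC []
  [1] addr=0x3b8 blk=59 s=3: L1-HIT | VC []
  [2] addr=0xba blk=11 s=3: MISS | VC [59]
  [3] addr=0x1b5 blk=27 s=3: MISS | VC [59, 11]
  [4] addr=0x1be blk=27 s=3: L1-HIT | VC [59, 11]
  [5] addr=0x3b6 blk=59 s=3: VC-HIT | VC [27, 11]
  [6] addr=0xba blk=11 s=3: VC-HIT | VC [27, 59]
  [7] addr=0x3b6 blk=59 s=3: VC-HIT | VC [27, 11]
  [8] addr=0x179 blk=23 s=7: MISS | VC [27, 11]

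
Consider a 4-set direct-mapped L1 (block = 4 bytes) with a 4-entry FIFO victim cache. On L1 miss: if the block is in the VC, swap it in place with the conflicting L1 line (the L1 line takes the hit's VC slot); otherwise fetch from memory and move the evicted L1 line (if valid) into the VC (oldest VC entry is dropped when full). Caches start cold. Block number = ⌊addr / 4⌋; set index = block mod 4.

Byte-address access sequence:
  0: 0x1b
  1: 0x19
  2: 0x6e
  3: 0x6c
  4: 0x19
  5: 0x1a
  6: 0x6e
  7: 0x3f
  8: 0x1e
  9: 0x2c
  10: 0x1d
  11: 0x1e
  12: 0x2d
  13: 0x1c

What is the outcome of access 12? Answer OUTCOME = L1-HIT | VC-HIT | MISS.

0: 0x1b (blk 6, set 2) → MISS  vc=[]
1: 0x19 (blk 6, set 2) → L1-HIT  vc=[]
2: 0x6e (blk 27, set 3) → MISS  vc=[]
3: 0x6c (blk 27, set 3) → L1-HIT  vc=[]
4: 0x19 (blk 6, set 2) → L1-HIT  vc=[]
5: 0x1a (blk 6, set 2) → L1-HIT  vc=[]
6: 0x6e (blk 27, set 3) → L1-HIT  vc=[]
7: 0x3f (blk 15, set 3) → MISS  vc=[27]
8: 0x1e (blk 7, set 3) → MISS  vc=[27, 15]
9: 0x2c (blk 11, set 3) → MISS  vc=[27, 15, 7]
10: 0x1d (blk 7, set 3) → VC-HIT  vc=[27, 15, 11]
11: 0x1e (blk 7, set 3) → L1-HIT  vc=[27, 15, 11]
12: 0x2d (blk 11, set 3) → VC-HIT  vc=[27, 15, 7]
13: 0x1c (blk 7, set 3) → VC-HIT  vc=[27, 15, 11]

OUTCOME = VC-HIT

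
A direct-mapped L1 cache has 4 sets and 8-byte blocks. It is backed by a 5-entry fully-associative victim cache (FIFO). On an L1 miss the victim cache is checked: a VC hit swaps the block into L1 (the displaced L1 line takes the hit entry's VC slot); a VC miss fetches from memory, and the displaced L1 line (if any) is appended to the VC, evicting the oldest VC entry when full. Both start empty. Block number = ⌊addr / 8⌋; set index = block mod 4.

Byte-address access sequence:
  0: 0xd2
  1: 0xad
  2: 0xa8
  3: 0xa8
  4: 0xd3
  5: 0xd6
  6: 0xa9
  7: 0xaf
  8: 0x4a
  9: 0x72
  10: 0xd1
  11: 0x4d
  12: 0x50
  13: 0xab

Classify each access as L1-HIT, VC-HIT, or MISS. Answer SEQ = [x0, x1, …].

SEQ = [MISS, MISS, L1-HIT, L1-HIT, L1-HIT, L1-HIT, L1-HIT, L1-HIT, MISS, MISS, VC-HIT, L1-HIT, MISS, VC-HIT]

  [0] addr=0xd2 blk=26 s=2: MISS | VC []
  [1] addr=0xad blk=21 s=1: MISS | VC []
  [2] addr=0xa8 blk=21 s=1: L1-HIT | VC []
  [3] addr=0xa8 blk=21 s=1: L1-HIT | VC []
  [4] addr=0xd3 blk=26 s=2: L1-HIT | VC []
  [5] addr=0xd6 blk=26 s=2: L1-HIT | VC []
  [6] addr=0xa9 blk=21 s=1: L1-HIT | VC []
  [7] addr=0xaf blk=21 s=1: L1-HIT | VC []
  [8] addr=0x4a blk=9 s=1: MISS | VC [21]
  [9] addr=0x72 blk=14 s=2: MISS | VC [21, 26]
  [10] addr=0xd1 blk=26 s=2: VC-HIT | VC [21, 14]
  [11] addr=0x4d blk=9 s=1: L1-HIT | VC [21, 14]
  [12] addr=0x50 blk=10 s=2: MISS | VC [21, 14, 26]
  [13] addr=0xab blk=21 s=1: VC-HIT | VC [9, 14, 26]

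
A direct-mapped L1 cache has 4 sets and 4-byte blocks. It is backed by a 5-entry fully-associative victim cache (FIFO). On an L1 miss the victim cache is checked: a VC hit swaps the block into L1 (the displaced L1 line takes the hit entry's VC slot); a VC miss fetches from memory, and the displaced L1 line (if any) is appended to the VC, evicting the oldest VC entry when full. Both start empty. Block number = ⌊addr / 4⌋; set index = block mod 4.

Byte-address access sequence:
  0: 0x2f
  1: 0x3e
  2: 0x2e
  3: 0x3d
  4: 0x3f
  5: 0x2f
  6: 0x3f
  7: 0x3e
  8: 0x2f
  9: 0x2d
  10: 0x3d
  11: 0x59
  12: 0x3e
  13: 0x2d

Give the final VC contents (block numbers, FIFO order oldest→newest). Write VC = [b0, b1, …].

VC = [15]

#0 0x2f→b11/s3 MISS; vc=[]
#1 0x3e→b15/s3 MISS; vc=[11]
#2 0x2e→b11/s3 VC-HIT; vc=[15]
#3 0x3d→b15/s3 VC-HIT; vc=[11]
#4 0x3f→b15/s3 L1-HIT; vc=[11]
#5 0x2f→b11/s3 VC-HIT; vc=[15]
#6 0x3f→b15/s3 VC-HIT; vc=[11]
#7 0x3e→b15/s3 L1-HIT; vc=[11]
#8 0x2f→b11/s3 VC-HIT; vc=[15]
#9 0x2d→b11/s3 L1-HIT; vc=[15]
#10 0x3d→b15/s3 VC-HIT; vc=[11]
#11 0x59→b22/s2 MISS; vc=[11]
#12 0x3e→b15/s3 L1-HIT; vc=[11]
#13 0x2d→b11/s3 VC-HIT; vc=[15]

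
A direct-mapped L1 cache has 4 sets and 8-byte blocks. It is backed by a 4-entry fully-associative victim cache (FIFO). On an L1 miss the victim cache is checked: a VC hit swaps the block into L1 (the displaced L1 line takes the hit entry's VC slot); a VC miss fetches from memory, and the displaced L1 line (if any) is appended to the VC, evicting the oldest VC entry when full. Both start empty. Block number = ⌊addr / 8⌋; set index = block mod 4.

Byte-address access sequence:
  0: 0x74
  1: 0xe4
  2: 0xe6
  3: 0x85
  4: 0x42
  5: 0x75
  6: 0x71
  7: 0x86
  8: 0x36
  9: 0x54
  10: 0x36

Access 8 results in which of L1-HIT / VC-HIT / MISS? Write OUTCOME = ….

0: 0x74 (blk 14, set 2) → MISS  vc=[]
1: 0xe4 (blk 28, set 0) → MISS  vc=[]
2: 0xe6 (blk 28, set 0) → L1-HIT  vc=[]
3: 0x85 (blk 16, set 0) → MISS  vc=[28]
4: 0x42 (blk 8, set 0) → MISS  vc=[28, 16]
5: 0x75 (blk 14, set 2) → L1-HIT  vc=[28, 16]
6: 0x71 (blk 14, set 2) → L1-HIT  vc=[28, 16]
7: 0x86 (blk 16, set 0) → VC-HIT  vc=[28, 8]
8: 0x36 (blk 6, set 2) → MISS  vc=[28, 8, 14]
9: 0x54 (blk 10, set 2) → MISS  vc=[28, 8, 14, 6]
10: 0x36 (blk 6, set 2) → VC-HIT  vc=[28, 8, 14, 10]

OUTCOME = MISS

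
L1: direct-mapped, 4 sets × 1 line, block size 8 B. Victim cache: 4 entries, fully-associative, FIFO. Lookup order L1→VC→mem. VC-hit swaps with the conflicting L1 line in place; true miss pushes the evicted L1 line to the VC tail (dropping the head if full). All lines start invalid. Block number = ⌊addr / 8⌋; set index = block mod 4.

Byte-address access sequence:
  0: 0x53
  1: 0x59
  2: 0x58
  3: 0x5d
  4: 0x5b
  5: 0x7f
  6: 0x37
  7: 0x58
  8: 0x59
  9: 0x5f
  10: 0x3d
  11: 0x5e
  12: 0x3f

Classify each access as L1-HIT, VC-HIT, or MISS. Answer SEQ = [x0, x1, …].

SEQ = [MISS, MISS, L1-HIT, L1-HIT, L1-HIT, MISS, MISS, VC-HIT, L1-HIT, L1-HIT, MISS, VC-HIT, VC-HIT]

0: 0x53 (blk 10, set 2) → MISS  vc=[]
1: 0x59 (blk 11, set 3) → MISS  vc=[]
2: 0x58 (blk 11, set 3) → L1-HIT  vc=[]
3: 0x5d (blk 11, set 3) → L1-HIT  vc=[]
4: 0x5b (blk 11, set 3) → L1-HIT  vc=[]
5: 0x7f (blk 15, set 3) → MISS  vc=[11]
6: 0x37 (blk 6, set 2) → MISS  vc=[11, 10]
7: 0x58 (blk 11, set 3) → VC-HIT  vc=[15, 10]
8: 0x59 (blk 11, set 3) → L1-HIT  vc=[15, 10]
9: 0x5f (blk 11, set 3) → L1-HIT  vc=[15, 10]
10: 0x3d (blk 7, set 3) → MISS  vc=[15, 10, 11]
11: 0x5e (blk 11, set 3) → VC-HIT  vc=[15, 10, 7]
12: 0x3f (blk 7, set 3) → VC-HIT  vc=[15, 10, 11]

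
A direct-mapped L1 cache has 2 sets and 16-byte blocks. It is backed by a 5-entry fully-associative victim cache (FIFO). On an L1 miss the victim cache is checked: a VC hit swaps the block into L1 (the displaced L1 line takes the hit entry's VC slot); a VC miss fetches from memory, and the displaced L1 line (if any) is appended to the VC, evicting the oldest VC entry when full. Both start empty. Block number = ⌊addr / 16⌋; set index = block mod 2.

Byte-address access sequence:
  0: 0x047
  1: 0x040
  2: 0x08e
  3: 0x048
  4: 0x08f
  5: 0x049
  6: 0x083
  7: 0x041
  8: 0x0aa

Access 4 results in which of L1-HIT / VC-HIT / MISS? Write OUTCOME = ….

0: 0x47 (blk 4, set 0) → MISS  vc=[]
1: 0x40 (blk 4, set 0) → L1-HIT  vc=[]
2: 0x8e (blk 8, set 0) → MISS  vc=[4]
3: 0x48 (blk 4, set 0) → VC-HIT  vc=[8]
4: 0x8f (blk 8, set 0) → VC-HIT  vc=[4]
5: 0x49 (blk 4, set 0) → VC-HIT  vc=[8]
6: 0x83 (blk 8, set 0) → VC-HIT  vc=[4]
7: 0x41 (blk 4, set 0) → VC-HIT  vc=[8]
8: 0xaa (blk 10, set 0) → MISS  vc=[8, 4]

OUTCOME = VC-HIT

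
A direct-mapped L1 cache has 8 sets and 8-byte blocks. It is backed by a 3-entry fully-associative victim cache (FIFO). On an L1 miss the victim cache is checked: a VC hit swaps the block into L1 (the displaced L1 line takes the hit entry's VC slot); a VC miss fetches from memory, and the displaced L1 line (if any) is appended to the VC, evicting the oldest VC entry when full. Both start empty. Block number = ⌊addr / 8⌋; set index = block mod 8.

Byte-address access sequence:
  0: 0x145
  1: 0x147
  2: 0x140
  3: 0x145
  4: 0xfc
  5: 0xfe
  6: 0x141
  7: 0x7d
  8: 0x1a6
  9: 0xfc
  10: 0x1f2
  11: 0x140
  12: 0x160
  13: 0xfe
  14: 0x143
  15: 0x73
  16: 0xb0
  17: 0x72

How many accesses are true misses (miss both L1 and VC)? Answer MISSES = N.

MISSES = 8

  [0] addr=0x145 blk=40 s=0: MISS | VC []
  [1] addr=0x147 blk=40 s=0: L1-HIT | VC []
  [2] addr=0x140 blk=40 s=0: L1-HIT | VC []
  [3] addr=0x145 blk=40 s=0: L1-HIT | VC []
  [4] addr=0xfc blk=31 s=7: MISS | VC []
  [5] addr=0xfe blk=31 s=7: L1-HIT | VC []
  [6] addr=0x141 blk=40 s=0: L1-HIT | VC []
  [7] addr=0x7d blk=15 s=7: MISS | VC [31]
  [8] addr=0x1a6 blk=52 s=4: MISS | VC [31]
  [9] addr=0xfc blk=31 s=7: VC-HIT | VC [15]
  [10] addr=0x1f2 blk=62 s=6: MISS | VC [15]
  [11] addr=0x140 blk=40 s=0: L1-HIT | VC [15]
  [12] addr=0x160 blk=44 s=4: MISS | VC [15, 52]
  [13] addr=0xfe blk=31 s=7: L1-HIT | VC [15, 52]
  [14] addr=0x143 blk=40 s=0: L1-HIT | VC [15, 52]
  [15] addr=0x73 blk=14 s=6: MISS | VC [15, 52, 62]
  [16] addr=0xb0 blk=22 s=6: MISS | VC [52, 62, 14]
  [17] addr=0x72 blk=14 s=6: VC-HIT | VC [52, 62, 22]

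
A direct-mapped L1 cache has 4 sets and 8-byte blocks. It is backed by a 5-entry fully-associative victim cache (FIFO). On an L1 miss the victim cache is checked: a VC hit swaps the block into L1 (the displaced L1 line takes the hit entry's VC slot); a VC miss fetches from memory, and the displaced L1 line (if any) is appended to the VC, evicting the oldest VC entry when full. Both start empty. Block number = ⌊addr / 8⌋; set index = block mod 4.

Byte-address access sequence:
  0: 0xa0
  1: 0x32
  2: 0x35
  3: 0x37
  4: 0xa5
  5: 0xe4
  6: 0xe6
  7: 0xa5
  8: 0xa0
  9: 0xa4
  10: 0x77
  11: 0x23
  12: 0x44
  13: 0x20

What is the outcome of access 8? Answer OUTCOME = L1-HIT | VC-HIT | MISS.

OUTCOME = L1-HIT

  [0] addr=0xa0 blk=20 s=0: MISS | VC []
  [1] addr=0x32 blk=6 s=2: MISS | VC []
  [2] addr=0x35 blk=6 s=2: L1-HIT | VC []
  [3] addr=0x37 blk=6 s=2: L1-HIT | VC []
  [4] addr=0xa5 blk=20 s=0: L1-HIT | VC []
  [5] addr=0xe4 blk=28 s=0: MISS | VC [20]
  [6] addr=0xe6 blk=28 s=0: L1-HIT | VC [20]
  [7] addr=0xa5 blk=20 s=0: VC-HIT | VC [28]
  [8] addr=0xa0 blk=20 s=0: L1-HIT | VC [28]
  [9] addr=0xa4 blk=20 s=0: L1-HIT | VC [28]
  [10] addr=0x77 blk=14 s=2: MISS | VC [28, 6]
  [11] addr=0x23 blk=4 s=0: MISS | VC [28, 6, 20]
  [12] addr=0x44 blk=8 s=0: MISS | VC [28, 6, 20, 4]
  [13] addr=0x20 blk=4 s=0: VC-HIT | VC [28, 6, 20, 8]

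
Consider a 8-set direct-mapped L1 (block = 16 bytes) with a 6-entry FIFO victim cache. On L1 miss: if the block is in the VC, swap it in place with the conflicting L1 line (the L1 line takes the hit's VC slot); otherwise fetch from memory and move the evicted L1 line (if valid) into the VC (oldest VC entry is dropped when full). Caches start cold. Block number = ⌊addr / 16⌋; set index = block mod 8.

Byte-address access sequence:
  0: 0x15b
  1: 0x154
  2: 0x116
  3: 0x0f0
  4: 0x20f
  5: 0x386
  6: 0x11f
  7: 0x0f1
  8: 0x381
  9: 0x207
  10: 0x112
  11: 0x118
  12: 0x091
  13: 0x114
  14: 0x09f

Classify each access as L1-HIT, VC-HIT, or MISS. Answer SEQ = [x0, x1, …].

SEQ = [MISS, L1-HIT, MISS, MISS, MISS, MISS, L1-HIT, L1-HIT, L1-HIT, VC-HIT, L1-HIT, L1-HIT, MISS, VC-HIT, VC-HIT]

0: 0x15b (blk 21, set 5) → MISS  vc=[]
1: 0x154 (blk 21, set 5) → L1-HIT  vc=[]
2: 0x116 (blk 17, set 1) → MISS  vc=[]
3: 0xf0 (blk 15, set 7) → MISS  vc=[]
4: 0x20f (blk 32, set 0) → MISS  vc=[]
5: 0x386 (blk 56, set 0) → MISS  vc=[32]
6: 0x11f (blk 17, set 1) → L1-HIT  vc=[32]
7: 0xf1 (blk 15, set 7) → L1-HIT  vc=[32]
8: 0x381 (blk 56, set 0) → L1-HIT  vc=[32]
9: 0x207 (blk 32, set 0) → VC-HIT  vc=[56]
10: 0x112 (blk 17, set 1) → L1-HIT  vc=[56]
11: 0x118 (blk 17, set 1) → L1-HIT  vc=[56]
12: 0x91 (blk 9, set 1) → MISS  vc=[56, 17]
13: 0x114 (blk 17, set 1) → VC-HIT  vc=[56, 9]
14: 0x9f (blk 9, set 1) → VC-HIT  vc=[56, 17]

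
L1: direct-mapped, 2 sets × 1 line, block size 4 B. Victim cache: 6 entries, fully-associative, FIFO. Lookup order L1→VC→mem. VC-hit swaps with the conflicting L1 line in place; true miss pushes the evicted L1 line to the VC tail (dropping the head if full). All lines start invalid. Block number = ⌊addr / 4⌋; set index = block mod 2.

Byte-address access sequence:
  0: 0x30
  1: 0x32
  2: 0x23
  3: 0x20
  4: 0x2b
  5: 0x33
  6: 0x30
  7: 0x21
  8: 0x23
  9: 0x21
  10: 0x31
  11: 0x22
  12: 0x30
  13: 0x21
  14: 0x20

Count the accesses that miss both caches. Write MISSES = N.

  [0] addr=0x30 blk=12 s=0: MISS | VC []
  [1] addr=0x32 blk=12 s=0: L1-HIT | VC []
  [2] addr=0x23 blk=8 s=0: MISS | VC [12]
  [3] addr=0x20 blk=8 s=0: L1-HIT | VC [12]
  [4] addr=0x2b blk=10 s=0: MISS | VC [12, 8]
  [5] addr=0x33 blk=12 s=0: VC-HIT | VC [10, 8]
  [6] addr=0x30 blk=12 s=0: L1-HIT | VC [10, 8]
  [7] addr=0x21 blk=8 s=0: VC-HIT | VC [10, 12]
  [8] addr=0x23 blk=8 s=0: L1-HIT | VC [10, 12]
  [9] addr=0x21 blk=8 s=0: L1-HIT | VC [10, 12]
  [10] addr=0x31 blk=12 s=0: VC-HIT | VC [10, 8]
  [11] addr=0x22 blk=8 s=0: VC-HIT | VC [10, 12]
  [12] addr=0x30 blk=12 s=0: VC-HIT | VC [10, 8]
  [13] addr=0x21 blk=8 s=0: VC-HIT | VC [10, 12]
  [14] addr=0x20 blk=8 s=0: L1-HIT | VC [10, 12]

MISSES = 3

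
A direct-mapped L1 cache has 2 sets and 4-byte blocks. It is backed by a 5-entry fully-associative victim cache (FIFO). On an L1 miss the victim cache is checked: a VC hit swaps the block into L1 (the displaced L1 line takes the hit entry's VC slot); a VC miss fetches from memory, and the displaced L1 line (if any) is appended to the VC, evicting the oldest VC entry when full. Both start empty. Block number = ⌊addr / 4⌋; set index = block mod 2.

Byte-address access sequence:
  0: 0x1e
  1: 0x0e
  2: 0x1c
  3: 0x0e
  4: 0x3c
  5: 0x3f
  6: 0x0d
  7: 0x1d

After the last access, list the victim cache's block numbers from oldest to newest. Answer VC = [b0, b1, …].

  [0] addr=0x1e blk=7 s=1: MISS | VC []
  [1] addr=0xe blk=3 s=1: MISS | VC [7]
  [2] addr=0x1c blk=7 s=1: VC-HIT | VC [3]
  [3] addr=0xe blk=3 s=1: VC-HIT | VC [7]
  [4] addr=0x3c blk=15 s=1: MISS | VC [7, 3]
  [5] addr=0x3f blk=15 s=1: L1-HIT | VC [7, 3]
  [6] addr=0xd blk=3 s=1: VC-HIT | VC [7, 15]
  [7] addr=0x1d blk=7 s=1: VC-HIT | VC [3, 15]

VC = [3, 15]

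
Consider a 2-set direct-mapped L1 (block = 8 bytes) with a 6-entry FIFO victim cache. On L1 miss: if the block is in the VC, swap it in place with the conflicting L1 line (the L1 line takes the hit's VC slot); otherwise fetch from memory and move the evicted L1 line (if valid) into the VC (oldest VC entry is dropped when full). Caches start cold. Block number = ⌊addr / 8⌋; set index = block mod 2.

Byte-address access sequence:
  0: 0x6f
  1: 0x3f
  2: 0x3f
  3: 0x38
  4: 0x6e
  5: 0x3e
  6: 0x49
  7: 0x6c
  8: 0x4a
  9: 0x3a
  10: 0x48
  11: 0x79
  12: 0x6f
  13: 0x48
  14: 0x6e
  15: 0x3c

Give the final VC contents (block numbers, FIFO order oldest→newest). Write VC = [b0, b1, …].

VC = [15, 13, 9]

#0 0x6f→b13/s1 MISS; vc=[]
#1 0x3f→b7/s1 MISS; vc=[13]
#2 0x3f→b7/s1 L1-HIT; vc=[13]
#3 0x38→b7/s1 L1-HIT; vc=[13]
#4 0x6e→b13/s1 VC-HIT; vc=[7]
#5 0x3e→b7/s1 VC-HIT; vc=[13]
#6 0x49→b9/s1 MISS; vc=[13,7]
#7 0x6c→b13/s1 VC-HIT; vc=[9,7]
#8 0x4a→b9/s1 VC-HIT; vc=[13,7]
#9 0x3a→b7/s1 VC-HIT; vc=[13,9]
#10 0x48→b9/s1 VC-HIT; vc=[13,7]
#11 0x79→b15/s1 MISS; vc=[13,7,9]
#12 0x6f→b13/s1 VC-HIT; vc=[15,7,9]
#13 0x48→b9/s1 VC-HIT; vc=[15,7,13]
#14 0x6e→b13/s1 VC-HIT; vc=[15,7,9]
#15 0x3c→b7/s1 VC-HIT; vc=[15,13,9]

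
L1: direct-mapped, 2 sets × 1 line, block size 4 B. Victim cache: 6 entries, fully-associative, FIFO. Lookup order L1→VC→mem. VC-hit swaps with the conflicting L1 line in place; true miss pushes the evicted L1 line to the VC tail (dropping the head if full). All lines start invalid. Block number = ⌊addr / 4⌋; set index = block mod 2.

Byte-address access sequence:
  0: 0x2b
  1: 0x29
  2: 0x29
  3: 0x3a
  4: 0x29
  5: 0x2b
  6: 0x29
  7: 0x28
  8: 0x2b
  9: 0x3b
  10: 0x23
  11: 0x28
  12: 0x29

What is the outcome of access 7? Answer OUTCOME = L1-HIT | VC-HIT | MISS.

0: 0x2b (blk 10, set 0) → MISS  vc=[]
1: 0x29 (blk 10, set 0) → L1-HIT  vc=[]
2: 0x29 (blk 10, set 0) → L1-HIT  vc=[]
3: 0x3a (blk 14, set 0) → MISS  vc=[10]
4: 0x29 (blk 10, set 0) → VC-HIT  vc=[14]
5: 0x2b (blk 10, set 0) → L1-HIT  vc=[14]
6: 0x29 (blk 10, set 0) → L1-HIT  vc=[14]
7: 0x28 (blk 10, set 0) → L1-HIT  vc=[14]
8: 0x2b (blk 10, set 0) → L1-HIT  vc=[14]
9: 0x3b (blk 14, set 0) → VC-HIT  vc=[10]
10: 0x23 (blk 8, set 0) → MISS  vc=[10, 14]
11: 0x28 (blk 10, set 0) → VC-HIT  vc=[8, 14]
12: 0x29 (blk 10, set 0) → L1-HIT  vc=[8, 14]

OUTCOME = L1-HIT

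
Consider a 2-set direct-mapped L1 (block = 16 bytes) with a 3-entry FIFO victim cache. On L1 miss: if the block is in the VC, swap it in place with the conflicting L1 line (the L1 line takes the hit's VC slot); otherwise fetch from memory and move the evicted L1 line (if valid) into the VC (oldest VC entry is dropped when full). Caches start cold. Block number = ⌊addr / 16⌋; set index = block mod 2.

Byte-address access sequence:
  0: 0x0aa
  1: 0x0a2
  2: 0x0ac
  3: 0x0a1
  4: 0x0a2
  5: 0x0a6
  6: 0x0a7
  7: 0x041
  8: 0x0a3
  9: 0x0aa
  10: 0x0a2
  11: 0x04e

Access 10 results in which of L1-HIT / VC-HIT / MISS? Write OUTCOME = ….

OUTCOME = L1-HIT

0: 0xaa (blk 10, set 0) → MISS  vc=[]
1: 0xa2 (blk 10, set 0) → L1-HIT  vc=[]
2: 0xac (blk 10, set 0) → L1-HIT  vc=[]
3: 0xa1 (blk 10, set 0) → L1-HIT  vc=[]
4: 0xa2 (blk 10, set 0) → L1-HIT  vc=[]
5: 0xa6 (blk 10, set 0) → L1-HIT  vc=[]
6: 0xa7 (blk 10, set 0) → L1-HIT  vc=[]
7: 0x41 (blk 4, set 0) → MISS  vc=[10]
8: 0xa3 (blk 10, set 0) → VC-HIT  vc=[4]
9: 0xaa (blk 10, set 0) → L1-HIT  vc=[4]
10: 0xa2 (blk 10, set 0) → L1-HIT  vc=[4]
11: 0x4e (blk 4, set 0) → VC-HIT  vc=[10]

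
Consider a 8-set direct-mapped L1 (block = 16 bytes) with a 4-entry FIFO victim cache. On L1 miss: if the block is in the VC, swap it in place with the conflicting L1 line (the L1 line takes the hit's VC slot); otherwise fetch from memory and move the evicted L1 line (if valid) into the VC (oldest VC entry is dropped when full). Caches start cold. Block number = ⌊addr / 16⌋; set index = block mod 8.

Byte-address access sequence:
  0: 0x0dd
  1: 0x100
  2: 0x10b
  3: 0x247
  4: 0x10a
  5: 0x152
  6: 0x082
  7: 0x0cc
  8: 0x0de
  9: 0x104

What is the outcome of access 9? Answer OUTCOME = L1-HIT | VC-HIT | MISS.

  [0] addr=0xdd blk=13 s=5: MISS | VC []
  [1] addr=0x100 blk=16 s=0: MISS | VC []
  [2] addr=0x10b blk=16 s=0: L1-HIT | VC []
  [3] addr=0x247 blk=36 s=4: MISS | VC []
  [4] addr=0x10a blk=16 s=0: L1-HIT | VC []
  [5] addr=0x152 blk=21 s=5: MISS | VC [13]
  [6] addr=0x82 blk=8 s=0: MISS | VC [13, 16]
  [7] addr=0xcc blk=12 s=4: MISS | VC [13, 16, 36]
  [8] addr=0xde blk=13 s=5: VC-HIT | VC [21, 16, 36]
  [9] addr=0x104 blk=16 s=0: VC-HIT | VC [21, 8, 36]

OUTCOME = VC-HIT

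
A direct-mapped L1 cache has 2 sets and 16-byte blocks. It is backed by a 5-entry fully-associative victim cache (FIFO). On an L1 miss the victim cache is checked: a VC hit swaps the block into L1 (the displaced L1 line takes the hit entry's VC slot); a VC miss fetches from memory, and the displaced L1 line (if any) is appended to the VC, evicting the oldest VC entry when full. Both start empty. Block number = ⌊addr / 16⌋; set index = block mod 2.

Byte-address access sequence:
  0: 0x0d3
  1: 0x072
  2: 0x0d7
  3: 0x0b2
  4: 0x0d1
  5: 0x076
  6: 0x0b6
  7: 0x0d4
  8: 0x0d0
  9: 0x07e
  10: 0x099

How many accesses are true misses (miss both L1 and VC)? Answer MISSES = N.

0: 0xd3 (blk 13, set 1) → MISS  vc=[]
1: 0x72 (blk 7, set 1) → MISS  vc=[13]
2: 0xd7 (blk 13, set 1) → VC-HIT  vc=[7]
3: 0xb2 (blk 11, set 1) → MISS  vc=[7, 13]
4: 0xd1 (blk 13, set 1) → VC-HIT  vc=[7, 11]
5: 0x76 (blk 7, set 1) → VC-HIT  vc=[13, 11]
6: 0xb6 (blk 11, set 1) → VC-HIT  vc=[13, 7]
7: 0xd4 (blk 13, set 1) → VC-HIT  vc=[11, 7]
8: 0xd0 (blk 13, set 1) → L1-HIT  vc=[11, 7]
9: 0x7e (blk 7, set 1) → VC-HIT  vc=[11, 13]
10: 0x99 (blk 9, set 1) → MISS  vc=[11, 13, 7]

MISSES = 4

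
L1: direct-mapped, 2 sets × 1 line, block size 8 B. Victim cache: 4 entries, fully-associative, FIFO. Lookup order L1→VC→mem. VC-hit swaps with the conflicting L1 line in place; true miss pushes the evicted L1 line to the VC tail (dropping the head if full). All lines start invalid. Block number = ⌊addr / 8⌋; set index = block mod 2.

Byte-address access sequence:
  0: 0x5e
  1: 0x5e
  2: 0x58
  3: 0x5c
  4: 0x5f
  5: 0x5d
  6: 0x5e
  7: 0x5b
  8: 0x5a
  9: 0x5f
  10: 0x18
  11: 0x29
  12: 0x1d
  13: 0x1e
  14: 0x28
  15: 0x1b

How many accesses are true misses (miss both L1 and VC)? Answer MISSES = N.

#0 0x5e→b11/s1 MISS; vc=[]
#1 0x5e→b11/s1 L1-HIT; vc=[]
#2 0x58→b11/s1 L1-HIT; vc=[]
#3 0x5c→b11/s1 L1-HIT; vc=[]
#4 0x5f→b11/s1 L1-HIT; vc=[]
#5 0x5d→b11/s1 L1-HIT; vc=[]
#6 0x5e→b11/s1 L1-HIT; vc=[]
#7 0x5b→b11/s1 L1-HIT; vc=[]
#8 0x5a→b11/s1 L1-HIT; vc=[]
#9 0x5f→b11/s1 L1-HIT; vc=[]
#10 0x18→b3/s1 MISS; vc=[11]
#11 0x29→b5/s1 MISS; vc=[11,3]
#12 0x1d→b3/s1 VC-HIT; vc=[11,5]
#13 0x1e→b3/s1 L1-HIT; vc=[11,5]
#14 0x28→b5/s1 VC-HIT; vc=[11,3]
#15 0x1b→b3/s1 VC-HIT; vc=[11,5]

MISSES = 3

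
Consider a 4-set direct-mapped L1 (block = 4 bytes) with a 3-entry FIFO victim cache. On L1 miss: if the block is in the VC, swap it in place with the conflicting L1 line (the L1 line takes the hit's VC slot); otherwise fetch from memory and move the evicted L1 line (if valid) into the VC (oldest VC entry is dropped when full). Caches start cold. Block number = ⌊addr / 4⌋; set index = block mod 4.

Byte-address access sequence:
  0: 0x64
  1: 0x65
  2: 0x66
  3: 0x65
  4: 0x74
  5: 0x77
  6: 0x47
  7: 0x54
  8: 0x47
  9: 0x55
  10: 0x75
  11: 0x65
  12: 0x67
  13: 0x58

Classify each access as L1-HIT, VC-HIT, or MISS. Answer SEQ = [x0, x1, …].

  [0] addr=0x64 blk=25 s=1: MISS | VC []
  [1] addr=0x65 blk=25 s=1: L1-HIT | VC []
  [2] addr=0x66 blk=25 s=1: L1-HIT | VC []
  [3] addr=0x65 blk=25 s=1: L1-HIT | VC []
  [4] addr=0x74 blk=29 s=1: MISS | VC [25]
  [5] addr=0x77 blk=29 s=1: L1-HIT | VC [25]
  [6] addr=0x47 blk=17 s=1: MISS | VC [25, 29]
  [7] addr=0x54 blk=21 s=1: MISS | VC [25, 29, 17]
  [8] addr=0x47 blk=17 s=1: VC-HIT | VC [25, 29, 21]
  [9] addr=0x55 blk=21 s=1: VC-HIT | VC [25, 29, 17]
  [10] addr=0x75 blk=29 s=1: VC-HIT | VC [25, 21, 17]
  [11] addr=0x65 blk=25 s=1: VC-HIT | VC [29, 21, 17]
  [12] addr=0x67 blk=25 s=1: L1-HIT | VC [29, 21, 17]
  [13] addr=0x58 blk=22 s=2: MISS | VC [29, 21, 17]

SEQ = [MISS, L1-HIT, L1-HIT, L1-HIT, MISS, L1-HIT, MISS, MISS, VC-HIT, VC-HIT, VC-HIT, VC-HIT, L1-HIT, MISS]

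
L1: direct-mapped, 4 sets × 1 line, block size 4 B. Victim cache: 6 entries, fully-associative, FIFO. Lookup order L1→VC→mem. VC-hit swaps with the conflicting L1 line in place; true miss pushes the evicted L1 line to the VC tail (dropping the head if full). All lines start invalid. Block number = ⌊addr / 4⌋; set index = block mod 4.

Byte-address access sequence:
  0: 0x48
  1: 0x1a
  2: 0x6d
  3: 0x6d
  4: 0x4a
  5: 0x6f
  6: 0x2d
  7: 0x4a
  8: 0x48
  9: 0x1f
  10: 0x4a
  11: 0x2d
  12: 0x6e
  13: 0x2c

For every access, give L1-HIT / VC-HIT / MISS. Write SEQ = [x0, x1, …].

SEQ = [MISS, MISS, MISS, L1-HIT, VC-HIT, L1-HIT, MISS, L1-HIT, L1-HIT, MISS, L1-HIT, VC-HIT, VC-HIT, VC-HIT]

0: 0x48 (blk 18, set 2) → MISS  vc=[]
1: 0x1a (blk 6, set 2) → MISS  vc=[18]
2: 0x6d (blk 27, set 3) → MISS  vc=[18]
3: 0x6d (blk 27, set 3) → L1-HIT  vc=[18]
4: 0x4a (blk 18, set 2) → VC-HIT  vc=[6]
5: 0x6f (blk 27, set 3) → L1-HIT  vc=[6]
6: 0x2d (blk 11, set 3) → MISS  vc=[6, 27]
7: 0x4a (blk 18, set 2) → L1-HIT  vc=[6, 27]
8: 0x48 (blk 18, set 2) → L1-HIT  vc=[6, 27]
9: 0x1f (blk 7, set 3) → MISS  vc=[6, 27, 11]
10: 0x4a (blk 18, set 2) → L1-HIT  vc=[6, 27, 11]
11: 0x2d (blk 11, set 3) → VC-HIT  vc=[6, 27, 7]
12: 0x6e (blk 27, set 3) → VC-HIT  vc=[6, 11, 7]
13: 0x2c (blk 11, set 3) → VC-HIT  vc=[6, 27, 7]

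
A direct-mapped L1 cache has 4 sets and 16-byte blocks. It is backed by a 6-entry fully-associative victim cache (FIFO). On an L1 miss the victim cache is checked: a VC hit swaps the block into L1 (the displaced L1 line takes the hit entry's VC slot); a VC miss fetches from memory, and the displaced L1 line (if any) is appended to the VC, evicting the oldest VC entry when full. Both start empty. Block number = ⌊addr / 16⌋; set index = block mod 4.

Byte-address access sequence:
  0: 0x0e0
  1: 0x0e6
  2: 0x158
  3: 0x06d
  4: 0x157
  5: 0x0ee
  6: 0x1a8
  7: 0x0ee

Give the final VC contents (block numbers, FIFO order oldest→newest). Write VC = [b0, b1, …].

#0 0xe0→b14/s2 MISS; vc=[]
#1 0xe6→b14/s2 L1-HIT; vc=[]
#2 0x158→b21/s1 MISS; vc=[]
#3 0x6d→b6/s2 MISS; vc=[14]
#4 0x157→b21/s1 L1-HIT; vc=[14]
#5 0xee→b14/s2 VC-HIT; vc=[6]
#6 0x1a8→b26/s2 MISS; vc=[6,14]
#7 0xee→b14/s2 VC-HIT; vc=[6,26]

VC = [6, 26]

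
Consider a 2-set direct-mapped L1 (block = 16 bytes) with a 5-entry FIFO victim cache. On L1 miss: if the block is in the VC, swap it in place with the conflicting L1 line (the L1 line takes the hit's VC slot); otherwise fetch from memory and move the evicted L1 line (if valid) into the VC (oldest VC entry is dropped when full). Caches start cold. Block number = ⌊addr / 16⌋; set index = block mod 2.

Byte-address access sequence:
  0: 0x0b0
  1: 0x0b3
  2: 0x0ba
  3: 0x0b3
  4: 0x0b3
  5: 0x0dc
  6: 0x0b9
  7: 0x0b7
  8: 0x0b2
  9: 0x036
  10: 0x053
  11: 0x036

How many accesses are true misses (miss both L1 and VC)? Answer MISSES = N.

0: 0xb0 (blk 11, set 1) → MISS  vc=[]
1: 0xb3 (blk 11, set 1) → L1-HIT  vc=[]
2: 0xba (blk 11, set 1) → L1-HIT  vc=[]
3: 0xb3 (blk 11, set 1) → L1-HIT  vc=[]
4: 0xb3 (blk 11, set 1) → L1-HIT  vc=[]
5: 0xdc (blk 13, set 1) → MISS  vc=[11]
6: 0xb9 (blk 11, set 1) → VC-HIT  vc=[13]
7: 0xb7 (blk 11, set 1) → L1-HIT  vc=[13]
8: 0xb2 (blk 11, set 1) → L1-HIT  vc=[13]
9: 0x36 (blk 3, set 1) → MISS  vc=[13, 11]
10: 0x53 (blk 5, set 1) → MISS  vc=[13, 11, 3]
11: 0x36 (blk 3, set 1) → VC-HIT  vc=[13, 11, 5]

MISSES = 4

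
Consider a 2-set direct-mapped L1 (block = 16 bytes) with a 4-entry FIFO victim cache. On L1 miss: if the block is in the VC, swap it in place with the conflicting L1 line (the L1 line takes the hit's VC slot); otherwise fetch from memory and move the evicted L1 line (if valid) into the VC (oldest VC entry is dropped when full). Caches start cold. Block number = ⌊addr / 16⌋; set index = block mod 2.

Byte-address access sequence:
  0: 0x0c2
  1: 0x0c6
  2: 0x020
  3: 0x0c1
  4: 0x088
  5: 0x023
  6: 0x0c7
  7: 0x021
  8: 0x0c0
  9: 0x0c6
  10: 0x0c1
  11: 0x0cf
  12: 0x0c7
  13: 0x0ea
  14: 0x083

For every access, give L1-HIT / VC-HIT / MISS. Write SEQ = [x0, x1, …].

SEQ = [MISS, L1-HIT, MISS, VC-HIT, MISS, VC-HIT, VC-HIT, VC-HIT, VC-HIT, L1-HIT, L1-HIT, L1-HIT, L1-HIT, MISS, VC-HIT]

  [0] addr=0xc2 blk=12 s=0: MISS | VC []
  [1] addr=0xc6 blk=12 s=0: L1-HIT | VC []
  [2] addr=0x20 blk=2 s=0: MISS | VC [12]
  [3] addr=0xc1 blk=12 s=0: VC-HIT | VC [2]
  [4] addr=0x88 blk=8 s=0: MISS | VC [2, 12]
  [5] addr=0x23 blk=2 s=0: VC-HIT | VC [8, 12]
  [6] addr=0xc7 blk=12 s=0: VC-HIT | VC [8, 2]
  [7] addr=0x21 blk=2 s=0: VC-HIT | VC [8, 12]
  [8] addr=0xc0 blk=12 s=0: VC-HIT | VC [8, 2]
  [9] addr=0xc6 blk=12 s=0: L1-HIT | VC [8, 2]
  [10] addr=0xc1 blk=12 s=0: L1-HIT | VC [8, 2]
  [11] addr=0xcf blk=12 s=0: L1-HIT | VC [8, 2]
  [12] addr=0xc7 blk=12 s=0: L1-HIT | VC [8, 2]
  [13] addr=0xea blk=14 s=0: MISS | VC [8, 2, 12]
  [14] addr=0x83 blk=8 s=0: VC-HIT | VC [14, 2, 12]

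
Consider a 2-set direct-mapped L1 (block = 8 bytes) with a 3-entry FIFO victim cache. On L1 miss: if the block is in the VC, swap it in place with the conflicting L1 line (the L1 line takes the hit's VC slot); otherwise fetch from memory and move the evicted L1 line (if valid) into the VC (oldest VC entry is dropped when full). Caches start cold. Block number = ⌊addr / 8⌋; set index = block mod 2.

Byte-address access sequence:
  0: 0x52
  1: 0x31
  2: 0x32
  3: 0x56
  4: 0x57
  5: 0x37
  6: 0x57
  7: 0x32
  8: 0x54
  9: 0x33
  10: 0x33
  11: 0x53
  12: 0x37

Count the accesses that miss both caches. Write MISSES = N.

MISSES = 2

0: 0x52 (blk 10, set 0) → MISS  vc=[]
1: 0x31 (blk 6, set 0) → MISS  vc=[10]
2: 0x32 (blk 6, set 0) → L1-HIT  vc=[10]
3: 0x56 (blk 10, set 0) → VC-HIT  vc=[6]
4: 0x57 (blk 10, set 0) → L1-HIT  vc=[6]
5: 0x37 (blk 6, set 0) → VC-HIT  vc=[10]
6: 0x57 (blk 10, set 0) → VC-HIT  vc=[6]
7: 0x32 (blk 6, set 0) → VC-HIT  vc=[10]
8: 0x54 (blk 10, set 0) → VC-HIT  vc=[6]
9: 0x33 (blk 6, set 0) → VC-HIT  vc=[10]
10: 0x33 (blk 6, set 0) → L1-HIT  vc=[10]
11: 0x53 (blk 10, set 0) → VC-HIT  vc=[6]
12: 0x37 (blk 6, set 0) → VC-HIT  vc=[10]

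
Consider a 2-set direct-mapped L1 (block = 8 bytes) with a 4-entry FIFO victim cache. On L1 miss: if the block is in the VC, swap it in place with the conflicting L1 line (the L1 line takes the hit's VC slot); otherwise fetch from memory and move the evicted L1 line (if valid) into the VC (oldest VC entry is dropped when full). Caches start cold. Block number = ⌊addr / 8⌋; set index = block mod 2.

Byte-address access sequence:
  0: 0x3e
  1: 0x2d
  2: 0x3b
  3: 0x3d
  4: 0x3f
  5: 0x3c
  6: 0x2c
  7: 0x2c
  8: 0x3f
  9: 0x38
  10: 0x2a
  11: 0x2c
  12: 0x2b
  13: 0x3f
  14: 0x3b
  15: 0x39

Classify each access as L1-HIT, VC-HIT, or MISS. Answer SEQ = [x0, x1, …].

SEQ = [MISS, MISS, VC-HIT, L1-HIT, L1-HIT, L1-HIT, VC-HIT, L1-HIT, VC-HIT, L1-HIT, VC-HIT, L1-HIT, L1-HIT, VC-HIT, L1-HIT, L1-HIT]

  [0] addr=0x3e blk=7 s=1: MISS | VC []
  [1] addr=0x2d blk=5 s=1: MISS | VC [7]
  [2] addr=0x3b blk=7 s=1: VC-HIT | VC [5]
  [3] addr=0x3d blk=7 s=1: L1-HIT | VC [5]
  [4] addr=0x3f blk=7 s=1: L1-HIT | VC [5]
  [5] addr=0x3c blk=7 s=1: L1-HIT | VC [5]
  [6] addr=0x2c blk=5 s=1: VC-HIT | VC [7]
  [7] addr=0x2c blk=5 s=1: L1-HIT | VC [7]
  [8] addr=0x3f blk=7 s=1: VC-HIT | VC [5]
  [9] addr=0x38 blk=7 s=1: L1-HIT | VC [5]
  [10] addr=0x2a blk=5 s=1: VC-HIT | VC [7]
  [11] addr=0x2c blk=5 s=1: L1-HIT | VC [7]
  [12] addr=0x2b blk=5 s=1: L1-HIT | VC [7]
  [13] addr=0x3f blk=7 s=1: VC-HIT | VC [5]
  [14] addr=0x3b blk=7 s=1: L1-HIT | VC [5]
  [15] addr=0x39 blk=7 s=1: L1-HIT | VC [5]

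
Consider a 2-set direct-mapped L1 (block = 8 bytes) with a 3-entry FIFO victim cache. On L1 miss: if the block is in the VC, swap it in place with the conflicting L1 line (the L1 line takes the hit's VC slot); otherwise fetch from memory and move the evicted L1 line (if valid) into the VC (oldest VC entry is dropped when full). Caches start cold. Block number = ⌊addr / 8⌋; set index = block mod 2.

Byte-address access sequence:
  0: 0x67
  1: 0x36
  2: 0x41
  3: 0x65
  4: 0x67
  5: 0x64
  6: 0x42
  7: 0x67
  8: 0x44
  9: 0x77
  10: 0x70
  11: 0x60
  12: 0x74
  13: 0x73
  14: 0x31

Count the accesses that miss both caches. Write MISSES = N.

MISSES = 4

#0 0x67→b12/s0 MISS; vc=[]
#1 0x36→b6/s0 MISS; vc=[12]
#2 0x41→b8/s0 MISS; vc=[12,6]
#3 0x65→b12/s0 VC-HIT; vc=[8,6]
#4 0x67→b12/s0 L1-HIT; vc=[8,6]
#5 0x64→b12/s0 L1-HIT; vc=[8,6]
#6 0x42→b8/s0 VC-HIT; vc=[12,6]
#7 0x67→b12/s0 VC-HIT; vc=[8,6]
#8 0x44→b8/s0 VC-HIT; vc=[12,6]
#9 0x77→b14/s0 MISS; vc=[12,6,8]
#10 0x70→b14/s0 L1-HIT; vc=[12,6,8]
#11 0x60→b12/s0 VC-HIT; vc=[14,6,8]
#12 0x74→b14/s0 VC-HIT; vc=[12,6,8]
#13 0x73→b14/s0 L1-HIT; vc=[12,6,8]
#14 0x31→b6/s0 VC-HIT; vc=[12,14,8]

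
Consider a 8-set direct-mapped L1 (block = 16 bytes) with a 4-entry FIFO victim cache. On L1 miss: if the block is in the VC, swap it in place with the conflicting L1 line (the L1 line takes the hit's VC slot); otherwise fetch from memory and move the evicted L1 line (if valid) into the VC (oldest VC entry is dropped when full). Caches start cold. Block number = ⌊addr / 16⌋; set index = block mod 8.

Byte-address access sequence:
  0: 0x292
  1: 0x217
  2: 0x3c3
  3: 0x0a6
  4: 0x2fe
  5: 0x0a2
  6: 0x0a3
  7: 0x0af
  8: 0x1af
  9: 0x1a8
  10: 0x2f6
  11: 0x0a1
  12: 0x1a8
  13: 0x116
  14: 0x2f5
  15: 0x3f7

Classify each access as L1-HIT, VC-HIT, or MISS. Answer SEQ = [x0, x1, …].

#0 0x292→b41/s1 MISS; vc=[]
#1 0x217→b33/s1 MISS; vc=[41]
#2 0x3c3→b60/s4 MISS; vc=[41]
#3 0xa6→b10/s2 MISS; vc=[41]
#4 0x2fe→b47/s7 MISS; vc=[41]
#5 0xa2→b10/s2 L1-HIT; vc=[41]
#6 0xa3→b10/s2 L1-HIT; vc=[41]
#7 0xaf→b10/s2 L1-HIT; vc=[41]
#8 0x1af→b26/s2 MISS; vc=[41,10]
#9 0x1a8→b26/s2 L1-HIT; vc=[41,10]
#10 0x2f6→b47/s7 L1-HIT; vc=[41,10]
#11 0xa1→b10/s2 VC-HIT; vc=[41,26]
#12 0x1a8→b26/s2 VC-HIT; vc=[41,10]
#13 0x116→b17/s1 MISS; vc=[41,10,33]
#14 0x2f5→b47/s7 L1-HIT; vc=[41,10,33]
#15 0x3f7→b63/s7 MISS; vc=[41,10,33,47]

SEQ = [MISS, MISS, MISS, MISS, MISS, L1-HIT, L1-HIT, L1-HIT, MISS, L1-HIT, L1-HIT, VC-HIT, VC-HIT, MISS, L1-HIT, MISS]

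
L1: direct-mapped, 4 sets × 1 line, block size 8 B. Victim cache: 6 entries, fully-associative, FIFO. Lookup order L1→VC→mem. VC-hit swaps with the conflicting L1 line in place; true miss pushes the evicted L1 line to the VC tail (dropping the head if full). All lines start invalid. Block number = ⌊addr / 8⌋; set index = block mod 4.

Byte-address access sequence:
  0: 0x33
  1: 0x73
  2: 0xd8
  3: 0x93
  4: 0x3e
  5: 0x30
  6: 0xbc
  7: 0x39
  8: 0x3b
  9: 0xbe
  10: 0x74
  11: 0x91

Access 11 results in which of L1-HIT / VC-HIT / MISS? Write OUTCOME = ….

0: 0x33 (blk 6, set 2) → MISS  vc=[]
1: 0x73 (blk 14, set 2) → MISS  vc=[6]
2: 0xd8 (blk 27, set 3) → MISS  vc=[6]
3: 0x93 (blk 18, set 2) → MISS  vc=[6, 14]
4: 0x3e (blk 7, set 3) → MISS  vc=[6, 14, 27]
5: 0x30 (blk 6, set 2) → VC-HIT  vc=[18, 14, 27]
6: 0xbc (blk 23, set 3) → MISS  vc=[18, 14, 27, 7]
7: 0x39 (blk 7, set 3) → VC-HIT  vc=[18, 14, 27, 23]
8: 0x3b (blk 7, set 3) → L1-HIT  vc=[18, 14, 27, 23]
9: 0xbe (blk 23, set 3) → VC-HIT  vc=[18, 14, 27, 7]
10: 0x74 (blk 14, set 2) → VC-HIT  vc=[18, 6, 27, 7]
11: 0x91 (blk 18, set 2) → VC-HIT  vc=[14, 6, 27, 7]

OUTCOME = VC-HIT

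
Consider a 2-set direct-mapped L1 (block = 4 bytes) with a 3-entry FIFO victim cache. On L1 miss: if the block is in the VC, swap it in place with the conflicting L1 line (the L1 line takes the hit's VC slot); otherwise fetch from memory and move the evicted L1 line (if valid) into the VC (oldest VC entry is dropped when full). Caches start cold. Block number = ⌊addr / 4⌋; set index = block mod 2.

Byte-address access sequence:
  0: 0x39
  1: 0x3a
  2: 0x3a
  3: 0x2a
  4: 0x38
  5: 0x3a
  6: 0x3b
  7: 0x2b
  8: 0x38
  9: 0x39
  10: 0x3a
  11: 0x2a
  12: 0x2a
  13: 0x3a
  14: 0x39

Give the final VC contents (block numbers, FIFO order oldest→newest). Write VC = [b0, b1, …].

0: 0x39 (blk 14, set 0) → MISS  vc=[]
1: 0x3a (blk 14, set 0) → L1-HIT  vc=[]
2: 0x3a (blk 14, set 0) → L1-HIT  vc=[]
3: 0x2a (blk 10, set 0) → MISS  vc=[14]
4: 0x38 (blk 14, set 0) → VC-HIT  vc=[10]
5: 0x3a (blk 14, set 0) → L1-HIT  vc=[10]
6: 0x3b (blk 14, set 0) → L1-HIT  vc=[10]
7: 0x2b (blk 10, set 0) → VC-HIT  vc=[14]
8: 0x38 (blk 14, set 0) → VC-HIT  vc=[10]
9: 0x39 (blk 14, set 0) → L1-HIT  vc=[10]
10: 0x3a (blk 14, set 0) → L1-HIT  vc=[10]
11: 0x2a (blk 10, set 0) → VC-HIT  vc=[14]
12: 0x2a (blk 10, set 0) → L1-HIT  vc=[14]
13: 0x3a (blk 14, set 0) → VC-HIT  vc=[10]
14: 0x39 (blk 14, set 0) → L1-HIT  vc=[10]

VC = [10]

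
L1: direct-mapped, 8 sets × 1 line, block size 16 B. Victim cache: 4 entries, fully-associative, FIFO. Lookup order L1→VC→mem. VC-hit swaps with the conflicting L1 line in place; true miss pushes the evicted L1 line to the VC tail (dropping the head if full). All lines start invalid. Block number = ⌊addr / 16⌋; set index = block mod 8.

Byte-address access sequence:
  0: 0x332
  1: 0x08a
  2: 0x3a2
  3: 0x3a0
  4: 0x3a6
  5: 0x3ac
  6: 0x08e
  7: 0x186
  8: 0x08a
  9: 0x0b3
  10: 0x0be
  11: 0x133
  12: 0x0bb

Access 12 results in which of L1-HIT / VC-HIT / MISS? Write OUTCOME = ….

OUTCOME = VC-HIT

#0 0x332→b51/s3 MISS; vc=[]
#1 0x8a→b8/s0 MISS; vc=[]
#2 0x3a2→b58/s2 MISS; vc=[]
#3 0x3a0→b58/s2 L1-HIT; vc=[]
#4 0x3a6→b58/s2 L1-HIT; vc=[]
#5 0x3ac→b58/s2 L1-HIT; vc=[]
#6 0x8e→b8/s0 L1-HIT; vc=[]
#7 0x186→b24/s0 MISS; vc=[8]
#8 0x8a→b8/s0 VC-HIT; vc=[24]
#9 0xb3→b11/s3 MISS; vc=[24,51]
#10 0xbe→b11/s3 L1-HIT; vc=[24,51]
#11 0x133→b19/s3 MISS; vc=[24,51,11]
#12 0xbb→b11/s3 VC-HIT; vc=[24,51,19]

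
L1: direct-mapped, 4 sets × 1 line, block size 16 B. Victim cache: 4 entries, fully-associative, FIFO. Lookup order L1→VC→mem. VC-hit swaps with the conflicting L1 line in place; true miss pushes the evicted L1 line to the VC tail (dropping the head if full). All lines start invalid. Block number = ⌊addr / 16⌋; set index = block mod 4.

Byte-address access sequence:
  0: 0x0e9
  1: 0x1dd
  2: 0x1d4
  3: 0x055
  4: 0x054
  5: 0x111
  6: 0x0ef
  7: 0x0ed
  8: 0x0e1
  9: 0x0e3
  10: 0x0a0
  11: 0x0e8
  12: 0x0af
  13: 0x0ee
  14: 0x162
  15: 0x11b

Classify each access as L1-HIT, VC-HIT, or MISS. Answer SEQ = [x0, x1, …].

  [0] addr=0xe9 blk=14 s=2: MISS | VC []
  [1] addr=0x1dd blk=29 s=1: MISS | VC []
  [2] addr=0x1d4 blk=29 s=1: L1-HIT | VC []
  [3] addr=0x55 blk=5 s=1: MISS | VC [29]
  [4] addr=0x54 blk=5 s=1: L1-HIT | VC [29]
  [5] addr=0x111 blk=17 s=1: MISS | VC [29, 5]
  [6] addr=0xef blk=14 s=2: L1-HIT | VC [29, 5]
  [7] addr=0xed blk=14 s=2: L1-HIT | VC [29, 5]
  [8] addr=0xe1 blk=14 s=2: L1-HIT | VC [29, 5]
  [9] addr=0xe3 blk=14 s=2: L1-HIT | VC [29, 5]
  [10] addr=0xa0 blk=10 s=2: MISS | VC [29, 5, 14]
  [11] addr=0xe8 blk=14 s=2: VC-HIT | VC [29, 5, 10]
  [12] addr=0xaf blk=10 s=2: VC-HIT | VC [29, 5, 14]
  [13] addr=0xee blk=14 s=2: VC-HIT | VC [29, 5, 10]
  [14] addr=0x162 blk=22 s=2: MISS | VC [29, 5, 10, 14]
  [15] addr=0x11b blk=17 s=1: L1-HIT | VC [29, 5, 10, 14]

SEQ = [MISS, MISS, L1-HIT, MISS, L1-HIT, MISS, L1-HIT, L1-HIT, L1-HIT, L1-HIT, MISS, VC-HIT, VC-HIT, VC-HIT, MISS, L1-HIT]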